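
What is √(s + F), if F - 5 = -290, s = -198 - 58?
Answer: I*√541 ≈ 23.259*I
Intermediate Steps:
s = -256
F = -285 (F = 5 - 290 = -285)
√(s + F) = √(-256 - 285) = √(-541) = I*√541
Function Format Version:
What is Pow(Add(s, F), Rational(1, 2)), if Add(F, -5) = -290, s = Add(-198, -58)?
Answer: Mul(I, Pow(541, Rational(1, 2))) ≈ Mul(23.259, I)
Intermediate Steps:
s = -256
F = -285 (F = Add(5, -290) = -285)
Pow(Add(s, F), Rational(1, 2)) = Pow(Add(-256, -285), Rational(1, 2)) = Pow(-541, Rational(1, 2)) = Mul(I, Pow(541, Rational(1, 2)))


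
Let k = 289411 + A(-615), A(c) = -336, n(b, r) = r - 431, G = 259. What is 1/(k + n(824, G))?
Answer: 1/288903 ≈ 3.4614e-6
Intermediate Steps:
n(b, r) = -431 + r
k = 289075 (k = 289411 - 336 = 289075)
1/(k + n(824, G)) = 1/(289075 + (-431 + 259)) = 1/(289075 - 172) = 1/288903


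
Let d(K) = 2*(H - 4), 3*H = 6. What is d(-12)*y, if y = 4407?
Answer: -17628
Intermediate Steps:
H = 2 (H = (⅓)*6 = 2)
d(K) = -4 (d(K) = 2*(2 - 4) = 2*(-2) = -4)
d(-12)*y = -4*4407 = -17628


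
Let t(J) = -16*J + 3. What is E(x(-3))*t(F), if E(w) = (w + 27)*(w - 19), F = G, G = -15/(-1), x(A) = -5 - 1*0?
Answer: 125136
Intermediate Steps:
x(A) = -5 (x(A) = -5 + 0 = -5)
G = 15 (G = -15*(-1) = 15)
F = 15
E(w) = (-19 + w)*(27 + w) (E(w) = (27 + w)*(-19 + w) = (-19 + w)*(27 + w))
t(J) = 3 - 16*J
E(x(-3))*t(F) = (-513 + (-5)² + 8*(-5))*(3 - 16*15) = (-513 + 25 - 40)*(3 - 240) = -528*(-237) = 125136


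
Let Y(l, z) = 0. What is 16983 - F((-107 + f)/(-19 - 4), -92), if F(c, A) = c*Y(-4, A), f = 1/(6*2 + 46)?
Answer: 16983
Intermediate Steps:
f = 1/58 (f = 1/(12 + 46) = 1/58 ≈ 0.017241)
F(c, A) = 0 (F(c, A) = c*0 = 0)
16983 - F((-107 + f)/(-19 - 4), -92) = 16983 - 1*0 = 16983 + 0 = 16983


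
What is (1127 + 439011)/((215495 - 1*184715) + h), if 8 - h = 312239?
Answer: -440138/281451 ≈ -1.5638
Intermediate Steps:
h = -312231 (h = 8 - 1*312239 = 8 - 312239 = -312231)
(1127 + 439011)/((215495 - 1*184715) + h) = (1127 + 439011)/((215495 - 1*184715) - 312231) = 440138/((215495 - 184715) - 312231) = 440138/(30780 - 312231) = 440138/(-281451) = 440138*(-1/281451) = -440138/281451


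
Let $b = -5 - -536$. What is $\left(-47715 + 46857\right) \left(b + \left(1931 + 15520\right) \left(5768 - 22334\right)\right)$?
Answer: $248041566630$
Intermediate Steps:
$b = 531$ ($b = -5 + 536 = 531$)
$\left(-47715 + 46857\right) \left(b + \left(1931 + 15520\right) \left(5768 - 22334\right)\right) = \left(-47715 + 46857\right) \left(531 + \left(1931 + 15520\right) \left(5768 - 22334\right)\right) = - 858 \left(531 + 17451 \left(-16566\right)\right) = - 858 \left(531 - 289093266\right) = \left(-858\right) \left(-289092735\right) = 248041566630$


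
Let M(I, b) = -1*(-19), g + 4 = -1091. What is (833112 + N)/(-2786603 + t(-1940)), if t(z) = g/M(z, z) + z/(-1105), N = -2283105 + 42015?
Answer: 328449979/650065590 ≈ 0.50526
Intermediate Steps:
N = -2241090
g = -1095 (g = -4 - 1091 = -1095)
M(I, b) = 19
t(z) = -1095/19 - z/1105 (t(z) = -1095/19 + z/(-1105) = -1095*1/19 + z*(-1/1105) = -1095/19 - z/1105)
(833112 + N)/(-2786603 + t(-1940)) = (833112 - 2241090)/(-2786603 + (-1095/19 - 1/1105*(-1940))) = -1407978/(-2786603 + (-1095/19 + 388/221)) = -1407978/(-2786603 - 234623/4199) = -1407978/(-11701180620/4199) = -1407978*(-4199/11701180620) = 328449979/650065590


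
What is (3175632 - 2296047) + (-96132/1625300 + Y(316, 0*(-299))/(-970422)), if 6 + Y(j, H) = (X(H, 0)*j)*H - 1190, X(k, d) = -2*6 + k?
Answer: 173413126363682762/197153359575 ≈ 8.7959e+5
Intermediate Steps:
X(k, d) = -12 + k
Y(j, H) = -1196 + H*j*(-12 + H) (Y(j, H) = -6 + (((-12 + H)*j)*H - 1190) = -6 + ((j*(-12 + H))*H - 1190) = -6 + (H*j*(-12 + H) - 1190) = -6 + (-1190 + H*j*(-12 + H)) = -1196 + H*j*(-12 + H))
(3175632 - 2296047) + (-96132/1625300 + Y(316, 0*(-299))/(-970422)) = (3175632 - 2296047) + (-96132/1625300 + (-1196 + (0*(-299))*316*(-12 + 0*(-299)))/(-970422)) = 879585 + (-96132*1/1625300 + (-1196 + 0*316*(-12 + 0))*(-1/970422)) = 879585 + (-24033/406325 + (-1196 + 0*316*(-12))*(-1/970422)) = 879585 + (-24033/406325 + (-1196 + 0)*(-1/970422)) = 879585 + (-24033/406325 - 1196*(-1/970422)) = 879585 + (-24033/406325 + 598/485211) = 879585 - 11418093613/197153359575 = 173413126363682762/197153359575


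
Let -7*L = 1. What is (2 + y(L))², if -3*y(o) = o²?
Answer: 85849/21609 ≈ 3.9728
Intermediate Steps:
L = -⅐ (L = -⅐*1 = -⅐ ≈ -0.14286)
y(o) = -o²/3
(2 + y(L))² = (2 - (-⅐)²/3)² = (2 - ⅓*1/49)² = (2 - 1/147)² = (293/147)² = 85849/21609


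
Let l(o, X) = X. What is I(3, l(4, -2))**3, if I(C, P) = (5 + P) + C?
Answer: 216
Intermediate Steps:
I(C, P) = 5 + C + P
I(3, l(4, -2))**3 = (5 + 3 - 2)**3 = 6**3 = 216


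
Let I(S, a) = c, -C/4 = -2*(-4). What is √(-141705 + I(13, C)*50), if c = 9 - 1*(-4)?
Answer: I*√141055 ≈ 375.57*I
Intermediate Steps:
C = -32 (C = -(-8)*(-4) = -4*8 = -32)
c = 13 (c = 9 + 4 = 13)
I(S, a) = 13
√(-141705 + I(13, C)*50) = √(-141705 + 13*50) = √(-141705 + 650) = √(-141055) = I*√141055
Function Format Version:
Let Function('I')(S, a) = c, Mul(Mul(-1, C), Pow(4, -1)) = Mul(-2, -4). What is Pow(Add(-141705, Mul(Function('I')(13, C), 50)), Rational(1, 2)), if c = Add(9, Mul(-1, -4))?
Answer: Mul(I, Pow(141055, Rational(1, 2))) ≈ Mul(375.57, I)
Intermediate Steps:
C = -32 (C = Mul(-4, Mul(-2, -4)) = Mul(-4, 8) = -32)
c = 13 (c = Add(9, 4) = 13)
Function('I')(S, a) = 13
Pow(Add(-141705, Mul(Function('I')(13, C), 50)), Rational(1, 2)) = Pow(Add(-141705, Mul(13, 50)), Rational(1, 2)) = Pow(Add(-141705, 650), Rational(1, 2)) = Pow(-141055, Rational(1, 2)) = Mul(I, Pow(141055, Rational(1, 2)))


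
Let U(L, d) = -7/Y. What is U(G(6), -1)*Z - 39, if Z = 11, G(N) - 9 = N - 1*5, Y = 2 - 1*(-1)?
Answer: -194/3 ≈ -64.667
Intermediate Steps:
Y = 3 (Y = 2 + 1 = 3)
G(N) = 4 + N (G(N) = 9 + (N - 1*5) = 9 + (N - 5) = 9 + (-5 + N) = 4 + N)
U(L, d) = -7/3
U(G(6), -1)*Z - 39 = -7/3*11 - 39 = -77/3 - 39 = -194/3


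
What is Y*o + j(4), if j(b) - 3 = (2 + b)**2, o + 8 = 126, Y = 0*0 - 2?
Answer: -197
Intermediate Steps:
Y = -2 (Y = 0 - 2 = -2)
o = 118 (o = -8 + 126 = 118)
j(b) = 3 + (2 + b)**2
Y*o + j(4) = -2*118 + (3 + (2 + 4)**2) = -236 + (3 + 6**2) = -236 + (3 + 36) = -236 + 39 = -197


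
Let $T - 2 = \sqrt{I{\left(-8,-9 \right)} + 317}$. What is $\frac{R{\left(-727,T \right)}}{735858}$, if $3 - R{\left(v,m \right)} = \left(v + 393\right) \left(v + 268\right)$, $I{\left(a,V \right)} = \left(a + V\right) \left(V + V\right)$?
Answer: $- \frac{51101}{245286} \approx -0.20833$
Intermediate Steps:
$I{\left(a,V \right)} = 2 V \left(V + a\right)$ ($I{\left(a,V \right)} = \left(V + a\right) 2 V = 2 V \left(V + a\right)$)
$T = 2 + \sqrt{623}$ ($T = 2 + \sqrt{2 \left(-9\right) \left(-9 - 8\right) + 317} = 2 + \sqrt{2 \left(-9\right) \left(-17\right) + 317} = 2 + \sqrt{306 + 317} = 2 + \sqrt{623} \approx 26.96$)
$R{\left(v,m \right)} = 3 - \left(268 + v\right) \left(393 + v\right)$ ($R{\left(v,m \right)} = 3 - \left(v + 393\right) \left(v + 268\right) = 3 - \left(393 + v\right) \left(268 + v\right) = 3 - \left(268 + v\right) \left(393 + v\right)$)
$\frac{R{\left(-727,T \right)}}{735858} = \frac{-105321 - \left(-727\right)^{2} - -480547}{735858} = \left(-105321 - 528529 + 480547\right) \frac{1}{735858} = \left(-153303\right) \frac{1}{735858} = - \frac{51101}{245286}$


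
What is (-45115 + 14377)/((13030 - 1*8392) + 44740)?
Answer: -15369/24689 ≈ -0.62250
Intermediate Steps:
(-45115 + 14377)/((13030 - 1*8392) + 44740) = -30738/((13030 - 8392) + 44740) = -30738/(4638 + 44740) = -30738/49378 = -30738*1/49378 = -15369/24689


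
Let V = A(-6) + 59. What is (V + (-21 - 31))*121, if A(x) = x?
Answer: 121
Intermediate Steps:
V = 53 (V = -6 + 59 = 53)
(V + (-21 - 31))*121 = (53 + (-21 - 31))*121 = (53 - 52)*121 = 1*121 = 121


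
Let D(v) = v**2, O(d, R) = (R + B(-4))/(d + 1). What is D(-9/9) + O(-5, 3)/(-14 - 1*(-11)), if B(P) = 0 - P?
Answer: 19/12 ≈ 1.5833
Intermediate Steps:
B(P) = -P
O(d, R) = (4 + R)/(1 + d) (O(d, R) = (R - 1*(-4))/(d + 1) = (R + 4)/(1 + d) = (4 + R)/(1 + d))
D(-9/9) + O(-5, 3)/(-14 - 1*(-11)) = (-9/9)**2 + ((4 + 3)/(1 - 5))/(-14 - 1*(-11)) = (-9*1/9)**2 + (7/(-4))/(-14 + 11) = (-1)**2 - 1/4*7/(-3) = 1 - 7/4*(-1/3) = 1 + 7/12 = 19/12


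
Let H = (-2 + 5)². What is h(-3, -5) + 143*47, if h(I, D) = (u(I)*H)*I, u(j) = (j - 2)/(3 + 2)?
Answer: 6748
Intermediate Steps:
u(j) = -⅖ + j/5 (u(j) = (-2 + j)/5 = (-2 + j)*(⅕) = -⅖ + j/5)
H = 9 (H = 3² = 9)
h(I, D) = I*(-18/5 + 9*I/5) (h(I, D) = ((-⅖ + I/5)*9)*I = (-18/5 + 9*I/5)*I = I*(-18/5 + 9*I/5))
h(-3, -5) + 143*47 = (9/5)*(-3)*(-2 - 3) + 143*47 = (9/5)*(-3)*(-5) + 6721 = 27 + 6721 = 6748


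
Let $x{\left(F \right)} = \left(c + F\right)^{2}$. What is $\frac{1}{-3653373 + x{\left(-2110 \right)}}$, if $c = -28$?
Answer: $\frac{1}{917671} \approx 1.0897 \cdot 10^{-6}$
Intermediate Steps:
$x{\left(F \right)} = \left(-28 + F\right)^{2}$
$\frac{1}{-3653373 + x{\left(-2110 \right)}} = \frac{1}{-3653373 + \left(-28 - 2110\right)^{2}} = \frac{1}{-3653373 + \left(-2138\right)^{2}} = \frac{1}{-3653373 + 4571044} = \frac{1}{917671}$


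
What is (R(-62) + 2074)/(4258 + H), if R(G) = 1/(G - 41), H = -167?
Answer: 213621/421373 ≈ 0.50696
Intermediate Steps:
R(G) = 1/(-41 + G)
(R(-62) + 2074)/(4258 + H) = (1/(-41 - 62) + 2074)/(4258 - 167) = (1/(-103) + 2074)/4091 = (-1/103 + 2074)*(1/4091) = (213621/103)*(1/4091) = 213621/421373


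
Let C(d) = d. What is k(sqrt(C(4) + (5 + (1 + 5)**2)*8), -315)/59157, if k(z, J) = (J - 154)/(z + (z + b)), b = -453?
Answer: 151/8572131 + 4*sqrt(83)/25716393 ≈ 1.9032e-5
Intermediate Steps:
k(z, J) = (-154 + J)/(-453 + 2*z) (k(z, J) = (J - 154)/(z + (z - 453)) = (-154 + J)/(z + (-453 + z)) = (-154 + J)/(-453 + 2*z))
k(sqrt(C(4) + (5 + (1 + 5)**2)*8), -315)/59157 = ((-154 - 315)/(-453 + 2*sqrt(4 + (5 + (1 + 5)**2)*8)))/59157 = (-469/(-453 + 2*sqrt(4 + (5 + 6**2)*8)))*(1/59157) = (-469/(-453 + 2*sqrt(4 + (5 + 36)*8)))*(1/59157) = (-469/(-453 + 2*sqrt(4 + 41*8)))*(1/59157) = (-469/(-453 + 2*sqrt(4 + 328)))*(1/59157) = (-469/(-453 + 2*sqrt(332)))*(1/59157) = (-469/(-453 + 2*(2*sqrt(83))))*(1/59157) = (-469/(-453 + 4*sqrt(83)))*(1/59157) = -469/(-453 + 4*sqrt(83))*(1/59157) = -67/(8451*(-453 + 4*sqrt(83)))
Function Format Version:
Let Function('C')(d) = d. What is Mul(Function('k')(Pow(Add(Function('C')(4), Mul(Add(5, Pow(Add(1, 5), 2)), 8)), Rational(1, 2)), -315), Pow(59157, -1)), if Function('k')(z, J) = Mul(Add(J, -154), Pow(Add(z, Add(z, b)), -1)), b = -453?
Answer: Add(Rational(151, 8572131), Mul(Rational(4, 25716393), Pow(83, Rational(1, 2)))) ≈ 1.9032e-5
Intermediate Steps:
Function('k')(z, J) = Mul(Pow(Add(-453, Mul(2, z)), -1), Add(-154, J)) (Function('k')(z, J) = Mul(Add(J, -154), Pow(Add(z, Add(z, -453)), -1)) = Mul(Add(-154, J), Pow(Add(z, Add(-453, z)), -1)) = Mul(Add(-154, J), Pow(Add(-453, Mul(2, z)), -1)) = Mul(Pow(Add(-453, Mul(2, z)), -1), Add(-154, J)))
Mul(Function('k')(Pow(Add(Function('C')(4), Mul(Add(5, Pow(Add(1, 5), 2)), 8)), Rational(1, 2)), -315), Pow(59157, -1)) = Mul(Mul(Pow(Add(-453, Mul(2, Pow(Add(4, Mul(Add(5, Pow(Add(1, 5), 2)), 8)), Rational(1, 2)))), -1), Add(-154, -315)), Pow(59157, -1)) = Mul(Mul(Pow(Add(-453, Mul(2, Pow(Add(4, Mul(Add(5, Pow(6, 2)), 8)), Rational(1, 2)))), -1), -469), Rational(1, 59157)) = Mul(Mul(Pow(Add(-453, Mul(2, Pow(Add(4, Mul(Add(5, 36), 8)), Rational(1, 2)))), -1), -469), Rational(1, 59157)) = Mul(Mul(Pow(Add(-453, Mul(2, Pow(Add(4, Mul(41, 8)), Rational(1, 2)))), -1), -469), Rational(1, 59157)) = Mul(Mul(Pow(Add(-453, Mul(2, Pow(Add(4, 328), Rational(1, 2)))), -1), -469), Rational(1, 59157)) = Mul(Mul(Pow(Add(-453, Mul(2, Pow(332, Rational(1, 2)))), -1), -469), Rational(1, 59157)) = Mul(Mul(Pow(Add(-453, Mul(2, Mul(2, Pow(83, Rational(1, 2))))), -1), -469), Rational(1, 59157)) = Mul(Mul(Pow(Add(-453, Mul(4, Pow(83, Rational(1, 2)))), -1), -469), Rational(1, 59157)) = Mul(Mul(-469, Pow(Add(-453, Mul(4, Pow(83, Rational(1, 2)))), -1)), Rational(1, 59157)) = Mul(Rational(-67, 8451), Pow(Add(-453, Mul(4, Pow(83, Rational(1, 2)))), -1))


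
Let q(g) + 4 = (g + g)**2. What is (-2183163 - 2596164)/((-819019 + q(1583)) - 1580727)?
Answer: -4779327/7623806 ≈ -0.62689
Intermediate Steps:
q(g) = -4 + 4*g**2 (q(g) = -4 + (g + g)**2 = -4 + (2*g)**2 = -4 + 4*g**2)
(-2183163 - 2596164)/((-819019 + q(1583)) - 1580727) = (-2183163 - 2596164)/((-819019 + (-4 + 4*1583**2)) - 1580727) = -4779327/((-819019 + (-4 + 4*2505889)) - 1580727) = -4779327/((-819019 + (-4 + 10023556)) - 1580727) = -4779327/((-819019 + 10023552) - 1580727) = -4779327/(9204533 - 1580727) = -4779327/7623806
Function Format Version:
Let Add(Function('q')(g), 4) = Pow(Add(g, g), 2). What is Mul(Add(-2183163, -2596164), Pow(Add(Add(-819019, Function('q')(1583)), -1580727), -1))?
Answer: Rational(-4779327, 7623806) ≈ -0.62689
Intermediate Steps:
Function('q')(g) = Add(-4, Mul(4, Pow(g, 2))) (Function('q')(g) = Add(-4, Pow(Add(g, g), 2)) = Add(-4, Pow(Mul(2, g), 2)) = Add(-4, Mul(4, Pow(g, 2))))
Mul(Add(-2183163, -2596164), Pow(Add(Add(-819019, Function('q')(1583)), -1580727), -1)) = Mul(Add(-2183163, -2596164), Pow(Add(Add(-819019, Add(-4, Mul(4, Pow(1583, 2)))), -1580727), -1)) = Mul(-4779327, Pow(Add(Add(-819019, Add(-4, Mul(4, 2505889))), -1580727), -1)) = Mul(-4779327, Pow(Add(Add(-819019, Add(-4, 10023556)), -1580727), -1)) = Mul(-4779327, Pow(Add(Add(-819019, 10023552), -1580727), -1)) = Mul(-4779327, Pow(Add(9204533, -1580727), -1)) = Mul(-4779327, Pow(7623806, -1)) = Mul(-4779327, Rational(1, 7623806)) = Rational(-4779327, 7623806)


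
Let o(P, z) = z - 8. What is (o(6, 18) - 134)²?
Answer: 15376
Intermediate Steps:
o(P, z) = -8 + z
(o(6, 18) - 134)² = ((-8 + 18) - 134)² = (10 - 134)² = (-124)² = 15376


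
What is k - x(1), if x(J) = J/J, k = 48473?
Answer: 48472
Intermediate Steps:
x(J) = 1
k - x(1) = 48473 - 1*1 = 48473 - 1 = 48472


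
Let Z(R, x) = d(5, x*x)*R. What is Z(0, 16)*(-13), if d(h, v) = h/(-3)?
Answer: 0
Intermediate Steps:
d(h, v) = -h/3 (d(h, v) = h*(-⅓) = -h/3)
Z(R, x) = -5*R/3 (Z(R, x) = (-⅓*5)*R = -5*R/3)
Z(0, 16)*(-13) = -5/3*0*(-13) = 0*(-13) = 0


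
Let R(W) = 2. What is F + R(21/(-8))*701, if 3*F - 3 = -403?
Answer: 3806/3 ≈ 1268.7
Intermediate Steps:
F = -400/3 (F = 1 + (1/3)*(-403) = 1 - 403/3 = -400/3 ≈ -133.33)
F + R(21/(-8))*701 = -400/3 + 2*701 = -400/3 + 1402 = 3806/3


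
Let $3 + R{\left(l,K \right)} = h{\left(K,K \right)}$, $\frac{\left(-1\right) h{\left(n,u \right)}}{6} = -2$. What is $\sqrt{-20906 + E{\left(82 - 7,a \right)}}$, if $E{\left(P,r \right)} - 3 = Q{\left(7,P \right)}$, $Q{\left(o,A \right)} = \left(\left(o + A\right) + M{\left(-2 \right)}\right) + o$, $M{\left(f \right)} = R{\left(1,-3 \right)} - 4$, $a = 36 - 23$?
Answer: $i \sqrt{20809} \approx 144.25 i$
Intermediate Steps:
$h{\left(n,u \right)} = 12$ ($h{\left(n,u \right)} = \left(-6\right) \left(-2\right) = 12$)
$R{\left(l,K \right)} = 9$ ($R{\left(l,K \right)} = -3 + 12 = 9$)
$a = 13$
$M{\left(f \right)} = 5$ ($M{\left(f \right)} = 9 - 4 = 5$)
$Q{\left(o,A \right)} = 5 + A + 2 o$ ($Q{\left(o,A \right)} = \left(\left(o + A\right) + 5\right) + o = \left(\left(A + o\right) + 5\right) + o = \left(5 + A + o\right) + o = 5 + A + 2 o$)
$E{\left(P,r \right)} = 22 + P$ ($E{\left(P,r \right)} = 3 + \left(5 + P + 2 \cdot 7\right) = 3 + \left(5 + P + 14\right) = 3 + \left(19 + P\right) = 22 + P$)
$\sqrt{-20906 + E{\left(82 - 7,a \right)}} = \sqrt{-20906 + \left(22 + \left(82 - 7\right)\right)} = \sqrt{-20906 + \left(22 + 75\right)} = \sqrt{-20906 + 97} = \sqrt{-20809} = i \sqrt{20809}$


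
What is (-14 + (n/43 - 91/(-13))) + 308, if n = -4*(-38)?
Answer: 13095/43 ≈ 304.53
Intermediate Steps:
n = 152
(-14 + (n/43 - 91/(-13))) + 308 = (-14 + (152/43 - 91/(-13))) + 308 = (-14 + (152*(1/43) - 91*(-1/13))) + 308 = (-14 + (152/43 + 7)) + 308 = (-14 + 453/43) + 308 = -149/43 + 308 = 13095/43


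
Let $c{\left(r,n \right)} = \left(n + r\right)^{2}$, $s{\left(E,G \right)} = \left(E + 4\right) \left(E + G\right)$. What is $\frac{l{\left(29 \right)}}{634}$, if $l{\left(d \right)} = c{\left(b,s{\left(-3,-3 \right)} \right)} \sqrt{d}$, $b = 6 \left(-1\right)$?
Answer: $\frac{72 \sqrt{29}}{317} \approx 1.2231$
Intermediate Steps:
$b = -6$
$s{\left(E,G \right)} = \left(4 + E\right) \left(E + G\right)$
$l{\left(d \right)} = 144 \sqrt{d}$ ($l{\left(d \right)} = \left(\left(\left(-3\right)^{2} + 4 \left(-3\right) + 4 \left(-3\right) - -9\right) - 6\right)^{2} \sqrt{d} = \left(\left(9 - 12 - 12 + 9\right) - 6\right)^{2} \sqrt{d} = \left(-6 - 6\right)^{2} \sqrt{d} = \left(-12\right)^{2} \sqrt{d} = 144 \sqrt{d}$)
$\frac{l{\left(29 \right)}}{634} = \frac{144 \sqrt{29}}{634} = 144 \sqrt{29} \cdot \frac{1}{634} = \frac{72 \sqrt{29}}{317}$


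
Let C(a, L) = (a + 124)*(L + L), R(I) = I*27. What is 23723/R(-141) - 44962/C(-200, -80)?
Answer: -229821007/23146560 ≈ -9.9290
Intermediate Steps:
R(I) = 27*I
C(a, L) = 2*L*(124 + a) (C(a, L) = (124 + a)*(2*L) = 2*L*(124 + a))
23723/R(-141) - 44962/C(-200, -80) = 23723/((27*(-141))) - 44962*(-1/(160*(124 - 200))) = 23723/(-3807) - 44962/(2*(-80)*(-76)) = 23723*(-1/3807) - 44962/12160 = -23723/3807 - 44962*1/12160 = -23723/3807 - 22481/6080 = -229821007/23146560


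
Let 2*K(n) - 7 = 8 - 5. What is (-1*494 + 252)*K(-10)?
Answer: -1210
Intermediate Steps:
K(n) = 5 (K(n) = 7/2 + (8 - 5)/2 = 7/2 + (1/2)*3 = 7/2 + 3/2 = 5)
(-1*494 + 252)*K(-10) = (-1*494 + 252)*5 = (-494 + 252)*5 = -242*5 = -1210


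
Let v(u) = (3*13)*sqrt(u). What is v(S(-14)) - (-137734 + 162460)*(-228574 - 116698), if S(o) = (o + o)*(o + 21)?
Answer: 8537195472 + 546*I ≈ 8.5372e+9 + 546.0*I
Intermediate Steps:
S(o) = 2*o*(21 + o) (S(o) = (2*o)*(21 + o) = 2*o*(21 + o))
v(u) = 39*sqrt(u)
v(S(-14)) - (-137734 + 162460)*(-228574 - 116698) = 39*sqrt(2*(-14)*(21 - 14)) - (-137734 + 162460)*(-228574 - 116698) = 39*sqrt(2*(-14)*7) - 24726*(-345272) = 39*sqrt(-196) - 1*(-8537195472) = 39*(14*I) + 8537195472 = 546*I + 8537195472 = 8537195472 + 546*I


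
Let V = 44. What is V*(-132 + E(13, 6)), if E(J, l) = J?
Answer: -5236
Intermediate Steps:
V*(-132 + E(13, 6)) = 44*(-132 + 13) = 44*(-119) = -5236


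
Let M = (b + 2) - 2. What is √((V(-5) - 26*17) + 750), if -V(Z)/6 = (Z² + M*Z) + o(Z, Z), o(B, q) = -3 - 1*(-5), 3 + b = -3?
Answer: I*√34 ≈ 5.8309*I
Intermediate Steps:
b = -6 (b = -3 - 3 = -6)
M = -6 (M = (-6 + 2) - 2 = -4 - 2 = -6)
o(B, q) = 2 (o(B, q) = -3 + 5 = 2)
V(Z) = -12 - 6*Z² + 36*Z (V(Z) = -6*((Z² - 6*Z) + 2) = -6*(2 + Z² - 6*Z) = -12 - 6*Z² + 36*Z)
√((V(-5) - 26*17) + 750) = √(((-12 - 6*(-5)² + 36*(-5)) - 26*17) + 750) = √(((-12 - 6*25 - 180) - 442) + 750) = √(((-12 - 150 - 180) - 442) + 750) = √((-342 - 442) + 750) = √(-784 + 750) = √(-34) = I*√34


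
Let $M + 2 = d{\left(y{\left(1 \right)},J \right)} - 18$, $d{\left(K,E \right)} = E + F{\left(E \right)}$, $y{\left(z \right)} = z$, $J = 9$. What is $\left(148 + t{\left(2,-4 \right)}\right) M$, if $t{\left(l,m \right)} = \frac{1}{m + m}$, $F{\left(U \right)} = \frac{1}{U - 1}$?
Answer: $- \frac{102921}{64} \approx -1608.1$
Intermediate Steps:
$F{\left(U \right)} = \frac{1}{-1 + U}$
$t{\left(l,m \right)} = \frac{1}{2 m}$
$d{\left(K,E \right)} = E + \frac{1}{-1 + E}$
$M = - \frac{87}{8}$ ($M = -2 - \left(18 - \frac{1 + 9 \left(-1 + 9\right)}{-1 + 9}\right) = -2 - \left(18 - \frac{1 + 9 \cdot 8}{8}\right) = -2 - \left(18 - \frac{1 + 72}{8}\right) = -2 + \left(\frac{1}{8} \cdot 73 - 18\right) = -2 + \left(\frac{73}{8} - 18\right) = -2 - \frac{71}{8} = - \frac{87}{8} \approx -10.875$)
$\left(148 + t{\left(2,-4 \right)}\right) M = \left(148 + \frac{1}{2 \left(-4\right)}\right) \left(- \frac{87}{8}\right) = \left(148 + \frac{1}{2} \left(- \frac{1}{4}\right)\right) \left(- \frac{87}{8}\right) = \left(148 - \frac{1}{8}\right) \left(- \frac{87}{8}\right) = \frac{1183}{8} \left(- \frac{87}{8}\right) = - \frac{102921}{64}$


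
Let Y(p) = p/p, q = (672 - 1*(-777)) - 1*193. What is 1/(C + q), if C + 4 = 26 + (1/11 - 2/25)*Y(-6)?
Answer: 275/351453 ≈ 0.00078247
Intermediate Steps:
q = 1256 (q = (672 + 777) - 193 = 1449 - 193 = 1256)
Y(p) = 1
C = 6053/275 (C = -4 + (26 + (1/11 - 2/25)*1) = -4 + (26 + (3/275)*1) = -4 + (26 + 3/275) = -4 + 7153/275 = 6053/275 ≈ 22.011)
1/(C + q) = 1/(6053/275 + 1256) = 1/(351453/275) = 275/351453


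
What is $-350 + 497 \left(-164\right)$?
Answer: $-81858$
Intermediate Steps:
$-350 + 497 \left(-164\right) = -350 - 81508 = -81858$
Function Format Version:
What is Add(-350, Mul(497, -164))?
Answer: -81858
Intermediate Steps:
Add(-350, Mul(497, -164)) = Add(-350, -81508) = -81858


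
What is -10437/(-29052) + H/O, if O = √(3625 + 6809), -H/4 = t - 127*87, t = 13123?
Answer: 3479/9684 - 4148*√10434/5217 ≈ -80.857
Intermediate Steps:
H = -8296 (H = -4*(13123 - 127*87) = -4*(13123 - 1*11049) = -4*(13123 - 11049) = -4*2074 = -8296)
O = √10434 ≈ 102.15
-10437/(-29052) + H/O = -10437/(-29052) - 8296*√10434/10434 = -10437*(-1/29052) - 4148*√10434/5217 = 3479/9684 - 4148*√10434/5217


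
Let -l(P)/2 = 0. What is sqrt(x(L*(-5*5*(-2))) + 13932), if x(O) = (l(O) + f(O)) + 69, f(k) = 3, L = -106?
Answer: 6*sqrt(389) ≈ 118.34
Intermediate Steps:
l(P) = 0 (l(P) = -2*0 = 0)
x(O) = 72 (x(O) = (0 + 3) + 69 = 3 + 69 = 72)
sqrt(x(L*(-5*5*(-2))) + 13932) = sqrt(72 + 13932) = sqrt(14004) = 6*sqrt(389)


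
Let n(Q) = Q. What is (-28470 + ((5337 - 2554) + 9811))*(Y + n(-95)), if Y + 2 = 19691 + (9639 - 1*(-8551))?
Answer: -599858784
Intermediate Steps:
Y = 37879 (Y = -2 + (19691 + (9639 - 1*(-8551))) = -2 + (19691 + (9639 + 8551)) = -2 + (19691 + 18190) = -2 + 37881 = 37879)
(-28470 + ((5337 - 2554) + 9811))*(Y + n(-95)) = (-28470 + ((5337 - 2554) + 9811))*(37879 - 95) = (-28470 + (2783 + 9811))*37784 = (-28470 + 12594)*37784 = -15876*37784 = -599858784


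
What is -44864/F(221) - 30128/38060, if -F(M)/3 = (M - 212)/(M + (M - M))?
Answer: 94340488796/256905 ≈ 3.6722e+5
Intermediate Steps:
F(M) = -3*(-212 + M)/M (F(M) = -3*(M - 212)/(M + (M - M)) = -3*(-212 + M)/(M + 0) = -3*(-212 + M)/M)
-44864/F(221) - 30128/38060 = -44864/(-3 + 636/221) - 30128/38060 = -44864/(-3 + 636*(1/221)) - 30128*1/38060 = -44864/(-3 + 636/221) - 7532/9515 = -44864/(-27/221) - 7532/9515 = -44864*(-221/27) - 7532/9515 = 9914944/27 - 7532/9515 = 94340488796/256905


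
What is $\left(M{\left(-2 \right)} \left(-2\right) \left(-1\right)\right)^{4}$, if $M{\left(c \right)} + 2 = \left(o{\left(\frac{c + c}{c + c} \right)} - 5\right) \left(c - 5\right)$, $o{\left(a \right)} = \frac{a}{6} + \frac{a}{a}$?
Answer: $\frac{492884401}{81} \approx 6.085 \cdot 10^{6}$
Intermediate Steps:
$o{\left(a \right)} = 1 + \frac{a}{6}$ ($o{\left(a \right)} = a \frac{1}{6} + 1 = \frac{a}{6} + 1 = 1 + \frac{a}{6}$)
$M{\left(c \right)} = \frac{103}{6} - \frac{23 c}{6}$ ($M{\left(c \right)} = -2 + \left(\left(1 + \frac{\left(c + c\right) \frac{1}{c + c}}{6}\right) - 5\right) \left(c - 5\right) = -2 + \left(\left(1 + \frac{2 c \frac{1}{2 c}}{6}\right) - 5\right) \left(-5 + c\right) = -2 + \left(\left(1 + \frac{1}{6} \cdot 1\right) - 5\right) \left(-5 + c\right) = -2 + \left(\left(1 + \frac{1}{6}\right) - 5\right) \left(-5 + c\right) = -2 + \left(\frac{7}{6} - 5\right) \left(-5 + c\right) = -2 - \frac{23 \left(-5 + c\right)}{6} = -2 - \left(- \frac{115}{6} + \frac{23 c}{6}\right) = \frac{103}{6} - \frac{23 c}{6}$)
$\left(M{\left(-2 \right)} \left(-2\right) \left(-1\right)\right)^{4} = \left(\left(\frac{103}{6} - - \frac{23}{3}\right) \left(-2\right) \left(-1\right)\right)^{4} = \left(\left(\frac{103}{6} + \frac{23}{3}\right) \left(-2\right) \left(-1\right)\right)^{4} = \left(\frac{149}{6} \left(-2\right) \left(-1\right)\right)^{4} = \left(\left(- \frac{149}{3}\right) \left(-1\right)\right)^{4} = \left(\frac{149}{3}\right)^{4} = \frac{492884401}{81}$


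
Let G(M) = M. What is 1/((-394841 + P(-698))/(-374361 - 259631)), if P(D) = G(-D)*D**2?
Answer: -633992/339673551 ≈ -0.0018665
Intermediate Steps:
P(D) = -D**3 (P(D) = (-D)*D**2 = -D**3)
1/((-394841 + P(-698))/(-374361 - 259631)) = 1/((-394841 - 1*(-698)**3)/(-374361 - 259631)) = 1/((-394841 - 1*(-340068392))/(-633992)) = 1/((-394841 + 340068392)*(-1/633992)) = 1/(339673551*(-1/633992)) = 1/(-339673551/633992) = -633992/339673551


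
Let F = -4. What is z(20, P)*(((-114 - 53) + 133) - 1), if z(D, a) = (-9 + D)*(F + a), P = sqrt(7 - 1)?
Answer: 1540 - 385*sqrt(6) ≈ 596.95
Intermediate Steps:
P = sqrt(6) ≈ 2.4495
z(D, a) = (-9 + D)*(-4 + a)
z(20, P)*(((-114 - 53) + 133) - 1) = (36 - 9*sqrt(6) - 4*20 + 20*sqrt(6))*(((-114 - 53) + 133) - 1) = (36 - 9*sqrt(6) - 80 + 20*sqrt(6))*((-167 + 133) - 1) = (-44 + 11*sqrt(6))*(-34 - 1) = (-44 + 11*sqrt(6))*(-35) = 1540 - 385*sqrt(6)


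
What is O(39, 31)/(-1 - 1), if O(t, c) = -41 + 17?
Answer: 12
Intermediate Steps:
O(t, c) = -24
O(39, 31)/(-1 - 1) = -24/(-1 - 1) = -24/(-2) = -24*(-½) = 12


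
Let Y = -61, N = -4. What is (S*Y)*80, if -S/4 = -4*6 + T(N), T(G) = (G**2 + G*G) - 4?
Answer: 78080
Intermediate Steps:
T(G) = -4 + 2*G**2 (T(G) = (G**2 + G**2) - 4 = 2*G**2 - 4 = -4 + 2*G**2)
S = -16 (S = -4*(-4*6 + (-4 + 2*(-4)**2)) = -4*(-24 + (-4 + 2*16)) = -4*(-24 + (-4 + 32)) = -4*(-24 + 28) = -4*4 = -16)
(S*Y)*80 = -16*(-61)*80 = 976*80 = 78080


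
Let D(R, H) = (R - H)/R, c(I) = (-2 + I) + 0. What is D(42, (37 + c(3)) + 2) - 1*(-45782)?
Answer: 961423/21 ≈ 45782.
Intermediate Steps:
c(I) = -2 + I
D(R, H) = (R - H)/R
D(42, (37 + c(3)) + 2) - 1*(-45782) = (42 - ((37 + (-2 + 3)) + 2))/42 - 1*(-45782) = (42 - ((37 + 1) + 2))/42 + 45782 = (42 - (38 + 2))/42 + 45782 = (42 - 1*40)/42 + 45782 = (42 - 40)/42 + 45782 = (1/42)*2 + 45782 = 1/21 + 45782 = 961423/21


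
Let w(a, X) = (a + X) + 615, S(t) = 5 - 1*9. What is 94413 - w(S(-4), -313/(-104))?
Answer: 9755095/104 ≈ 93799.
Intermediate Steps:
S(t) = -4 (S(t) = 5 - 9 = -4)
w(a, X) = 615 + X + a (w(a, X) = (X + a) + 615 = 615 + X + a)
94413 - w(S(-4), -313/(-104)) = 94413 - (615 - 313/(-104) - 4) = 94413 - (615 - 313*(-1/104) - 4) = 94413 - (615 + 313/104 - 4) = 94413 - 1*63857/104 = 94413 - 63857/104 = 9755095/104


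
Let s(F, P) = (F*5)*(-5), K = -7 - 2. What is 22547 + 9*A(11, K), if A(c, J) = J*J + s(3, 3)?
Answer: 22601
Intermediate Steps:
K = -9
s(F, P) = -25*F (s(F, P) = (5*F)*(-5) = -25*F)
A(c, J) = -75 + J² (A(c, J) = J*J - 25*3 = J² - 75 = -75 + J²)
22547 + 9*A(11, K) = 22547 + 9*(-75 + (-9)²) = 22547 + 9*(-75 + 81) = 22547 + 9*6 = 22547 + 54 = 22601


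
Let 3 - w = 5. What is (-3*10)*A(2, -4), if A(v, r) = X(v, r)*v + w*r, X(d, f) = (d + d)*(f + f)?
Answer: 1680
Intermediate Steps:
w = -2 (w = 3 - 1*5 = 3 - 5 = -2)
X(d, f) = 4*d*f (X(d, f) = (2*d)*(2*f) = 4*d*f)
A(v, r) = -2*r + 4*r*v**2 (A(v, r) = (4*v*r)*v - 2*r = (4*r*v)*v - 2*r = 4*r*v**2 - 2*r = -2*r + 4*r*v**2)
(-3*10)*A(2, -4) = (-3*10)*(2*(-4)*(-1 + 2*2**2)) = -60*(-4)*(-1 + 2*4) = -60*(-4)*(-1 + 8) = -60*(-4)*7 = -30*(-56) = 1680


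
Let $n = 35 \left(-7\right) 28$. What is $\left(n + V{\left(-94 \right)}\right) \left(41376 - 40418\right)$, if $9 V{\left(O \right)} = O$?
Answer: $- \frac{59236972}{9} \approx -6.5819 \cdot 10^{6}$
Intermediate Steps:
$n = -6860$ ($n = \left(-245\right) 28 = -6860$)
$V{\left(O \right)} = \frac{O}{9}$
$\left(n + V{\left(-94 \right)}\right) \left(41376 - 40418\right) = \left(-6860 + \frac{1}{9} \left(-94\right)\right) \left(41376 - 40418\right) = \left(-6860 - \frac{94}{9}\right) 958 = \left(- \frac{61834}{9}\right) 958 = - \frac{59236972}{9}$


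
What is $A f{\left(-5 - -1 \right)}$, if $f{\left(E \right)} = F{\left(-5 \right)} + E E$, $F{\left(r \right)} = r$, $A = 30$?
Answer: $330$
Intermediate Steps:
$f{\left(E \right)} = -5 + E^{2}$ ($f{\left(E \right)} = -5 + E E = -5 + E^{2}$)
$A f{\left(-5 - -1 \right)} = 30 \left(-5 + \left(-5 - -1\right)^{2}\right) = 30 \left(-5 + \left(-5 + 1\right)^{2}\right) = 30 \left(-5 + \left(-4\right)^{2}\right) = 30 \left(-5 + 16\right) = 30 \cdot 11 = 330$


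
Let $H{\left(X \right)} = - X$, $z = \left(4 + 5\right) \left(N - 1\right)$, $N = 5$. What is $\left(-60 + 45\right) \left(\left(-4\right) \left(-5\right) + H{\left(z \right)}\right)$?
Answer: $240$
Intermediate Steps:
$z = 36$ ($z = \left(4 + 5\right) \left(5 - 1\right) = 9 \cdot 4 = 36$)
$\left(-60 + 45\right) \left(\left(-4\right) \left(-5\right) + H{\left(z \right)}\right) = \left(-60 + 45\right) \left(\left(-4\right) \left(-5\right) - 36\right) = - 15 \left(20 - 36\right) = \left(-15\right) \left(-16\right) = 240$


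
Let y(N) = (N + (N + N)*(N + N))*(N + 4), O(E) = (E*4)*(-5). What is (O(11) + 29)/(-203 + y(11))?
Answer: -191/7222 ≈ -0.026447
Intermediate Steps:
O(E) = -20*E (O(E) = (4*E)*(-5) = -20*E)
y(N) = (4 + N)*(N + 4*N²) (y(N) = (N + (2*N)*(2*N))*(4 + N) = (N + 4*N²)*(4 + N) = (4 + N)*(N + 4*N²))
(O(11) + 29)/(-203 + y(11)) = (-20*11 + 29)/(-203 + 11*(4 + 4*11² + 17*11)) = (-220 + 29)/(-203 + 11*(4 + 4*121 + 187)) = -191/(-203 + 11*(4 + 484 + 187)) = -191/(-203 + 11*675) = -191/(-203 + 7425) = -191/7222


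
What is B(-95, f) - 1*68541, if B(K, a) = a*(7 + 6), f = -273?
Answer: -72090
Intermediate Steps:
B(K, a) = 13*a (B(K, a) = a*13 = 13*a)
B(-95, f) - 1*68541 = 13*(-273) - 1*68541 = -3549 - 68541 = -72090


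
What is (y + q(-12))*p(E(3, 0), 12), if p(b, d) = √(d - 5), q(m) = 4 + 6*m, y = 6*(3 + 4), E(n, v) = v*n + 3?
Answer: -26*√7 ≈ -68.790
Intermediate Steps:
E(n, v) = 3 + n*v (E(n, v) = n*v + 3 = 3 + n*v)
y = 42 (y = 6*7 = 42)
p(b, d) = √(-5 + d)
(y + q(-12))*p(E(3, 0), 12) = (42 + (4 + 6*(-12)))*√(-5 + 12) = (42 + (4 - 72))*√7 = (42 - 68)*√7 = -26*√7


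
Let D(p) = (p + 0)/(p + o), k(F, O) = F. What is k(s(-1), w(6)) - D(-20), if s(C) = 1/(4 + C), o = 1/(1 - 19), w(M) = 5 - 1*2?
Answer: -719/1083 ≈ -0.66390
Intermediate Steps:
w(M) = 3 (w(M) = 5 - 2 = 3)
o = -1/18 (o = 1/(-18) = -1/18 ≈ -0.055556)
D(p) = p/(-1/18 + p) (D(p) = (p + 0)/(p - 1/18) = p/(-1/18 + p))
k(s(-1), w(6)) - D(-20) = 1/(4 - 1) - 18*(-20)/(-1 + 18*(-20)) = 1/3 - 18*(-20)/(-1 - 360) = 1/3 - 18*(-20)/(-361) = 1/3 - 18*(-20)*(-1)/361 = 1/3 - 1*360/361 = 1/3 - 360/361 = -719/1083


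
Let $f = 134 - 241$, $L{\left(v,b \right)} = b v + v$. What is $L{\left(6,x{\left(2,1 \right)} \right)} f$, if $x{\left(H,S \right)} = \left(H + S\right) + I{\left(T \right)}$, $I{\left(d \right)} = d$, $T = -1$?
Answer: $-1926$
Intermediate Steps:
$x{\left(H,S \right)} = -1 + H + S$ ($x{\left(H,S \right)} = \left(H + S\right) - 1 = -1 + H + S$)
$L{\left(v,b \right)} = v + b v$
$f = -107$ ($f = 134 - 241 = -107$)
$L{\left(6,x{\left(2,1 \right)} \right)} f = 6 \left(1 + \left(-1 + 2 + 1\right)\right) \left(-107\right) = 6 \left(1 + 2\right) \left(-107\right) = 6 \cdot 3 \left(-107\right) = 18 \left(-107\right) = -1926$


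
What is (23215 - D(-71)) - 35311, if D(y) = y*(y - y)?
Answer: -12096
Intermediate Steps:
D(y) = 0 (D(y) = y*0 = 0)
(23215 - D(-71)) - 35311 = (23215 - 1*0) - 35311 = (23215 + 0) - 35311 = 23215 - 35311 = -12096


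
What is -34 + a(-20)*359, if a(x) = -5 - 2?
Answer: -2547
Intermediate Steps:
a(x) = -7
-34 + a(-20)*359 = -34 - 7*359 = -34 - 2513 = -2547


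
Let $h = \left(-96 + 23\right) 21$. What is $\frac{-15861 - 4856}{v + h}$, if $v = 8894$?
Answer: $- \frac{20717}{7361} \approx -2.8144$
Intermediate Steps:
$h = -1533$ ($h = \left(-73\right) 21 = -1533$)
$\frac{-15861 - 4856}{v + h} = \frac{-15861 - 4856}{8894 - 1533} = - \frac{20717}{7361}$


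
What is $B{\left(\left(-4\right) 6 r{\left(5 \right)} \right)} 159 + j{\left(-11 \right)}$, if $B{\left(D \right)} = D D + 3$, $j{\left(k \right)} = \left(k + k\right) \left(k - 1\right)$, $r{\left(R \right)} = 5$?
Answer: $2290341$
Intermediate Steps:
$j{\left(k \right)} = 2 k \left(-1 + k\right)$
$B{\left(D \right)} = 3 + D^{2}$ ($B{\left(D \right)} = D^{2} + 3 = 3 + D^{2}$)
$B{\left(\left(-4\right) 6 r{\left(5 \right)} \right)} 159 + j{\left(-11 \right)} = \left(3 + \left(\left(-4\right) 6 \cdot 5\right)^{2}\right) 159 + 2 \left(-11\right) \left(-1 - 11\right) = \left(3 + \left(\left(-24\right) 5\right)^{2}\right) 159 + 2 \left(-11\right) \left(-12\right) = \left(3 + \left(-120\right)^{2}\right) 159 + 264 = \left(3 + 14400\right) 159 + 264 = 14403 \cdot 159 + 264 = 2290077 + 264 = 2290341$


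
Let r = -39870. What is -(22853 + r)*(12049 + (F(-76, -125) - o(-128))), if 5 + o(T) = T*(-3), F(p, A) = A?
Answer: 196461265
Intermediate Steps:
o(T) = -5 - 3*T (o(T) = -5 + T*(-3) = -5 - 3*T)
-(22853 + r)*(12049 + (F(-76, -125) - o(-128))) = -(22853 - 39870)*(12049 + (-125 - (-5 - 3*(-128)))) = -(-17017)*(12049 + (-125 - (-5 + 384))) = -(-17017)*(12049 + (-125 - 1*379)) = -(-17017)*(12049 + (-125 - 379)) = -(-17017)*(12049 - 504) = -(-17017)*11545 = -1*(-196461265) = 196461265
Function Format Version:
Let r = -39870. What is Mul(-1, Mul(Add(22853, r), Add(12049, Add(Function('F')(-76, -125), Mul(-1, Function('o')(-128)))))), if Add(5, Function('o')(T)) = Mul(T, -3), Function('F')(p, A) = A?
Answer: 196461265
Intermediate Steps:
Function('o')(T) = Add(-5, Mul(-3, T)) (Function('o')(T) = Add(-5, Mul(T, -3)) = Add(-5, Mul(-3, T)))
Mul(-1, Mul(Add(22853, r), Add(12049, Add(Function('F')(-76, -125), Mul(-1, Function('o')(-128)))))) = Mul(-1, Mul(Add(22853, -39870), Add(12049, Add(-125, Mul(-1, Add(-5, Mul(-3, -128))))))) = Mul(-1, Mul(-17017, Add(12049, Add(-125, Mul(-1, Add(-5, 384)))))) = Mul(-1, Mul(-17017, Add(12049, Add(-125, Mul(-1, 379))))) = Mul(-1, Mul(-17017, Add(12049, Add(-125, -379)))) = Mul(-1, Mul(-17017, Add(12049, -504))) = Mul(-1, Mul(-17017, 11545)) = Mul(-1, -196461265) = 196461265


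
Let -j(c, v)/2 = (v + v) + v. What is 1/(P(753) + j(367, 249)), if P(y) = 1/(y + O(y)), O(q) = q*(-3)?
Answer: -1506/2249965 ≈ -0.00066934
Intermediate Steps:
O(q) = -3*q
j(c, v) = -6*v (j(c, v) = -2*((v + v) + v) = -2*(2*v + v) = -6*v)
P(y) = -1/(2*y) (P(y) = 1/(y - 3*y) = 1/(-2*y) = -1/(2*y))
1/(P(753) + j(367, 249)) = 1/(-½/753 - 6*249) = 1/(-½*1/753 - 1494) = 1/(-1/1506 - 1494) = 1/(-2249965/1506) = -1506/2249965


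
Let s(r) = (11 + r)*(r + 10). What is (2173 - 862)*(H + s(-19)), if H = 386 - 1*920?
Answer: -605682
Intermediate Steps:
H = -534 (H = 386 - 920 = -534)
s(r) = (10 + r)*(11 + r) (s(r) = (11 + r)*(10 + r) = (10 + r)*(11 + r))
(2173 - 862)*(H + s(-19)) = (2173 - 862)*(-534 + (110 + (-19)**2 + 21*(-19))) = 1311*(-534 + (110 + 361 - 399)) = 1311*(-534 + 72) = 1311*(-462) = -605682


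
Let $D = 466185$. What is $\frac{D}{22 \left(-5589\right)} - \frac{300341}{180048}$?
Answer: $- \frac{610429321}{111809808} \approx -5.4595$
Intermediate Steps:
$\frac{D}{22 \left(-5589\right)} - \frac{300341}{180048} = \frac{466185}{22 \left(-5589\right)} - \frac{300341}{180048} = \frac{466185}{-122958} - \frac{300341}{180048} = 466185 \left(- \frac{1}{122958}\right) - \frac{300341}{180048} = - \frac{155395}{40986} - \frac{300341}{180048} = - \frac{610429321}{111809808}$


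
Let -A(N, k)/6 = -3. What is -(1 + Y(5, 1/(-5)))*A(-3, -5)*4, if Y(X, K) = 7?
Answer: -576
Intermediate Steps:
A(N, k) = 18 (A(N, k) = -6*(-3) = 18)
-(1 + Y(5, 1/(-5)))*A(-3, -5)*4 = -(1 + 7)*18*4 = -8*72 = -1*576 = -576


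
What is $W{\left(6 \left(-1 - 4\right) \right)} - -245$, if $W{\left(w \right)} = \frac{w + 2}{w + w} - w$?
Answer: $\frac{4132}{15} \approx 275.47$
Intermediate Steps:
$W{\left(w \right)} = - w + \frac{2 + w}{2 w}$ ($W{\left(w \right)} = \frac{2 + w}{2 w} - w = - w + \frac{2 + w}{2 w}$)
$W{\left(6 \left(-1 - 4\right) \right)} - -245 = \left(\frac{1}{2} + \frac{1}{6 \left(-1 - 4\right)} - 6 \left(-1 - 4\right)\right) - -245 = \left(\frac{1}{2} + \frac{1}{6 \left(-5\right)} - 6 \left(-5\right)\right) + 245 = \left(\frac{1}{2} + \frac{1}{-30} - -30\right) + 245 = \left(\frac{1}{2} - \frac{1}{30} + 30\right) + 245 = \frac{457}{15} + 245 = \frac{4132}{15}$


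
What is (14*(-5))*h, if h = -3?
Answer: 210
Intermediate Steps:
(14*(-5))*h = (14*(-5))*(-3) = -70*(-3) = 210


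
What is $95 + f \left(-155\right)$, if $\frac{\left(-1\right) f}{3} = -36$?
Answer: $-16645$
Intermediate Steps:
$f = 108$ ($f = \left(-3\right) \left(-36\right) = 108$)
$95 + f \left(-155\right) = 95 + 108 \left(-155\right) = 95 - 16740 = -16645$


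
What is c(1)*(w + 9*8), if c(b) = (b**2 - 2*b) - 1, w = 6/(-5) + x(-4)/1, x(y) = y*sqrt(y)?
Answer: -708/5 + 16*I ≈ -141.6 + 16.0*I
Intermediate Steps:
x(y) = y**(3/2)
w = -6/5 - 8*I (w = 6/(-5) + (-4)**(3/2)/1 = 6*(-1/5) - 8*I*1 = -6/5 - 8*I ≈ -1.2 - 8.0*I)
c(b) = -1 + b**2 - 2*b
c(1)*(w + 9*8) = (-1 + 1**2 - 2*1)*((-6/5 - 8*I) + 9*8) = (-1 + 1 - 2)*((-6/5 - 8*I) + 72) = -2*(354/5 - 8*I) = -708/5 + 16*I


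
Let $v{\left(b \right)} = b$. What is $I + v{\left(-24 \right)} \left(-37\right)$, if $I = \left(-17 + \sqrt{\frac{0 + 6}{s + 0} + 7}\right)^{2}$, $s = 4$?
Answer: $\frac{2371}{2} - 17 \sqrt{34} \approx 1086.4$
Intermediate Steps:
$I = \left(-17 + \frac{\sqrt{34}}{2}\right)^{2}$ ($I = \left(-17 + \sqrt{\frac{0 + 6}{4 + 0} + 7}\right)^{2} = \left(-17 + \sqrt{\frac{6}{4} + 7}\right)^{2} = \left(-17 + \sqrt{6 \cdot \frac{1}{4} + 7}\right)^{2} = \left(-17 + \sqrt{\frac{3}{2} + 7}\right)^{2} = \left(-17 + \sqrt{\frac{17}{2}}\right)^{2} = \left(-17 + \frac{\sqrt{34}}{2}\right)^{2} \approx 198.37$)
$I + v{\left(-24 \right)} \left(-37\right) = \frac{\left(34 - \sqrt{34}\right)^{2}}{4} - -888 = \frac{\left(34 - \sqrt{34}\right)^{2}}{4} + 888 = 888 + \frac{\left(34 - \sqrt{34}\right)^{2}}{4}$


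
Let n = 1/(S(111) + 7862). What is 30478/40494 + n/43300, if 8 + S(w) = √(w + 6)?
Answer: 2261272140467291/3004395094768050 - √13/890323038900 ≈ 0.75266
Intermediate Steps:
S(w) = -8 + √(6 + w) (S(w) = -8 + √(w + 6) = -8 + √(6 + w))
n = 1/(7854 + 3*√13) (n = 1/((-8 + √(6 + 111)) + 7862) = 1/((-8 + √117) + 7862) = 1/((-8 + 3*√13) + 7862) = 1/(7854 + 3*√13) ≈ 0.00012715)
30478/40494 + n/43300 = 30478/40494 + (2618/20561733 - √13/20561733)/43300 = 30478*(1/40494) + (2618/20561733 - √13/20561733)*(1/43300) = 15239/20247 + (1309/445161519450 - √13/890323038900) = 2261272140467291/3004395094768050 - √13/890323038900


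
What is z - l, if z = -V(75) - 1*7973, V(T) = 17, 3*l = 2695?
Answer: -26665/3 ≈ -8888.3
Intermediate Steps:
l = 2695/3 (l = (⅓)*2695 = 2695/3 ≈ 898.33)
z = -7990 (z = -1*17 - 1*7973 = -17 - 7973 = -7990)
z - l = -7990 - 1*2695/3 = -7990 - 2695/3 = -26665/3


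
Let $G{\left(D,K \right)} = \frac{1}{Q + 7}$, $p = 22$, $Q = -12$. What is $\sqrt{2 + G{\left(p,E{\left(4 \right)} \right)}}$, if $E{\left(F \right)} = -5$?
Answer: $\frac{3 \sqrt{5}}{5} \approx 1.3416$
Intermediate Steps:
$G{\left(D,K \right)} = - \frac{1}{5}$ ($G{\left(D,K \right)} = \frac{1}{-12 + 7} = \frac{1}{-5} = - \frac{1}{5}$)
$\sqrt{2 + G{\left(p,E{\left(4 \right)} \right)}} = \sqrt{2 - \frac{1}{5}} = \sqrt{\frac{9}{5}} = \frac{3 \sqrt{5}}{5}$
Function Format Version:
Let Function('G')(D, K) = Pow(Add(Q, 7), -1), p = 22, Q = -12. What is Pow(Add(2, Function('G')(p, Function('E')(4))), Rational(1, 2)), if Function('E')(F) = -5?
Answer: Mul(Rational(3, 5), Pow(5, Rational(1, 2))) ≈ 1.3416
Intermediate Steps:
Function('G')(D, K) = Rational(-1, 5) (Function('G')(D, K) = Pow(Add(-12, 7), -1) = Pow(-5, -1) = Rational(-1, 5))
Pow(Add(2, Function('G')(p, Function('E')(4))), Rational(1, 2)) = Pow(Add(2, Rational(-1, 5)), Rational(1, 2)) = Pow(Rational(9, 5), Rational(1, 2)) = Mul(Rational(3, 5), Pow(5, Rational(1, 2)))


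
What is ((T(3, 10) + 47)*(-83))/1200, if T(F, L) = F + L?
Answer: -83/20 ≈ -4.1500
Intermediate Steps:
((T(3, 10) + 47)*(-83))/1200 = (((3 + 10) + 47)*(-83))/1200 = ((13 + 47)*(-83))*(1/1200) = (60*(-83))*(1/1200) = -4980*1/1200 = -83/20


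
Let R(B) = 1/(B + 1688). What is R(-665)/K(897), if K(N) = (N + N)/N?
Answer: 1/2046 ≈ 0.00048876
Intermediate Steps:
K(N) = 2 (K(N) = (2*N)/N = 2)
R(B) = 1/(1688 + B)
R(-665)/K(897) = 1/((1688 - 665)*2) = (½)/1023 = (1/1023)*(½) = 1/2046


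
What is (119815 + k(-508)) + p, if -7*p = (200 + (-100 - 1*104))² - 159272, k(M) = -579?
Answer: 993908/7 ≈ 1.4199e+5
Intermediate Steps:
p = 159256/7 (p = -((200 + (-100 - 1*104))² - 159272)/7 = -((200 + (-100 - 104))² - 159272)/7 = -((200 - 204)² - 159272)/7 = -((-4)² - 159272)/7 = -(16 - 159272)/7 = -⅐*(-159256) = 159256/7 ≈ 22751.)
(119815 + k(-508)) + p = (119815 - 579) + 159256/7 = 119236 + 159256/7 = 993908/7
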